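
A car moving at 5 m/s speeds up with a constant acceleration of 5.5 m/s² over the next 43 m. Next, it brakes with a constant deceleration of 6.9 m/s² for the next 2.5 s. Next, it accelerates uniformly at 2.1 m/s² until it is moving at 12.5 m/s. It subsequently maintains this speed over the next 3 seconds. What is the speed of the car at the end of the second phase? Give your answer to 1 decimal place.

5.1 m/s

Phase 1 (accelerating): v₀ = 5.00 m/s, a = 5.5 m/s².
v² = v₀² + 2aΔx = 5.00² + 2·5.5·43 = 498 → v = 22.3 m/s
t = (v − v₀)/a = (22.3 − 5.00)/5.5 = 3.15 s

Phase 2 (decelerating): v₀ = 22.3 m/s, a = -6.9 m/s².
v = v₀ + at = 22.3 + (-6.9)(2.5) = 5.07 m/s
Δx = v₀t + ½at² = 22.3·2.5 + 0.5·-6.9·2.5² = 34.2 m
Speed at end of phase 2 = 5.07 m/s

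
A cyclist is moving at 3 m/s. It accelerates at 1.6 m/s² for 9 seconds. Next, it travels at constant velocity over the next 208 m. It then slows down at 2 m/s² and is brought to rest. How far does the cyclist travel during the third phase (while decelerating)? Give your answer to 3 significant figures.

75.7 m

Phase 1 (accelerating): v₀ = 3.00 m/s, a = 1.6 m/s².
v = v₀ + at = 3.00 + (1.6)(9) = 17.4 m/s
Δx = v₀t + ½at² = 3.00·9 + 0.5·1.6·9² = 91.8 m

Phase 2 (constant speed): v₀ = 17.4 m/s, a = 0 m/s².
Constant speed: t = d/v = 208/17.4 = 12.0 s

Phase 3 (decelerating): v₀ = 17.4 m/s, a = -2 m/s².
v = v₀ + at → t = (0 − 17.4) / -2 = 8.70 s
v² = v₀² + 2aΔx → Δx = (0² − 17.4²)/(2·-2) = 75.7 m
Distance in phase 3 = 75.7 m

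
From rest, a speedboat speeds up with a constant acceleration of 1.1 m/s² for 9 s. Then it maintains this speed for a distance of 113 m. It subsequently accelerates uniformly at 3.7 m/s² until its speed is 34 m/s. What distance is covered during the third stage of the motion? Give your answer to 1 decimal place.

Phase 1 (accelerating): v₀ = 0 m/s, a = 1.1 m/s².
v = v₀ + at = 0 + (1.1)(9) = 9.90 m/s
Δx = v₀t + ½at² = 0·9 + 0.5·1.1·9² = 44.6 m

Phase 2 (constant speed): v₀ = 9.90 m/s, a = 0 m/s².
Constant speed: t = d/v = 113/9.90 = 11.4 s

Phase 3 (accelerating): v₀ = 9.90 m/s, a = 3.7 m/s².
v = v₀ + at → t = (34 − 9.90) / 3.7 = 6.51 s
v² = v₀² + 2aΔx → Δx = (34² − 9.90²)/(2·3.7) = 143 m
Distance in phase 3 = 143 m

143.0 m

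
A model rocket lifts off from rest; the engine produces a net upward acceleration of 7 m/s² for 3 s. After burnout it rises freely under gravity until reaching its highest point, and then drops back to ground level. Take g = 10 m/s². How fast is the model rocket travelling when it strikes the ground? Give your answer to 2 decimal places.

32.73 m/s

Phase 1 (powered ascent): v₀ = 0 m/s, a = 7 m/s².
v = v₀ + at = 0 + (7)(3) = 21.0 m/s
Δx = v₀t + ½at² = 0·3 + 0.5·7·3² = 31.5 m

Phase 2 (coasting upward): v₀ = 21.0 m/s, a = -10 m/s².
v = v₀ + at → t = (0 − 21.0) / -10 = 2.10 s
v² = v₀² + 2aΔx → Δx = (0² − 21.0²)/(2·-10) = 22.1 m

Phase 3 (free fall): v₀ = 0 m/s, a = -10 m/s².
Falls 53.5 m from rest: t = √(2·53.5/10) = 3.27 s; v = g·t = 32.7 m/s.
Impact speed = 32.7 m/s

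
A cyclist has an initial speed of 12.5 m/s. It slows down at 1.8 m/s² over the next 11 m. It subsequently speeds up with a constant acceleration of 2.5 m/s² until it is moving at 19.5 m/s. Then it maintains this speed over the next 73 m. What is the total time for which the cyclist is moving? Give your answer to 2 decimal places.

8.17 s

Phase 1 (decelerating): v₀ = 12.5 m/s, a = -1.8 m/s².
v² = v₀² + 2aΔx = 12.5² + 2·-1.8·11 = 117 → v = 10.8 m/s
t = (v − v₀)/a = (10.8 − 12.5)/-1.8 = 0.944 s

Phase 2 (accelerating): v₀ = 10.8 m/s, a = 2.5 m/s².
v = v₀ + at → t = (19.5 − 10.8) / 2.5 = 3.48 s
v² = v₀² + 2aΔx → Δx = (19.5² − 10.8²)/(2·2.5) = 52.7 m

Phase 3 (constant speed): v₀ = 19.5 m/s, a = 0 m/s².
Constant speed: t = d/v = 73/19.5 = 3.74 s
Total time = 0.944 + 3.48 + 3.74 = 8.17 s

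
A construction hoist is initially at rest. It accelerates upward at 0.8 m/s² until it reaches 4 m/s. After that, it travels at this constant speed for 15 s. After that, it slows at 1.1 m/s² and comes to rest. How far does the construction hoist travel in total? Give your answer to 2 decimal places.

77.27 m

Phase 1 (accelerating): v₀ = 0 m/s, a = 0.8 m/s².
v = v₀ + at → t = (4 − 0) / 0.8 = 5.00 s
v² = v₀² + 2aΔx → Δx = (4² − 0²)/(2·0.8) = 10.0 m

Phase 2 (constant speed): v₀ = 4.00 m/s, a = 0 m/s².
v = v₀ + at = 4.00 + (0)(15) = 4.00 m/s
Δx = v₀t + ½at² = 4.00·15 + 0.5·0·15² = 60.0 m

Phase 3 (decelerating): v₀ = 4.00 m/s, a = -1.1 m/s².
v = v₀ + at → t = (0 − 4.00) / -1.1 = 3.64 s
v² = v₀² + 2aΔx → Δx = (0² − 4.00²)/(2·-1.1) = 7.27 m
Total distance = 10.0 + 60.0 + 7.27 = 77.3 m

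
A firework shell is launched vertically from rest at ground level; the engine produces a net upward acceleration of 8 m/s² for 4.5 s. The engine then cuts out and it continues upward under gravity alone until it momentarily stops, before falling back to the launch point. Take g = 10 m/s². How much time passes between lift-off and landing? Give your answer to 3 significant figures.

Phase 1 (powered ascent): v₀ = 0 m/s, a = 8 m/s².
v = v₀ + at = 0 + (8)(4.5) = 36.0 m/s
Δx = v₀t + ½at² = 0·4.5 + 0.5·8·4.5² = 81.0 m

Phase 2 (coasting upward): v₀ = 36.0 m/s, a = -10 m/s².
v = v₀ + at → t = (0 − 36.0) / -10 = 3.60 s
v² = v₀² + 2aΔx → Δx = (0² − 36.0²)/(2·-10) = 64.8 m

Phase 3 (free fall): v₀ = 0 m/s, a = -10 m/s².
Falls 146 m from rest: t = √(2·146/10) = 5.40 s; v = g·t = 54.0 m/s.
Total time = 4.50 + 3.60 + 5.40 = 13.5 s

13.5 s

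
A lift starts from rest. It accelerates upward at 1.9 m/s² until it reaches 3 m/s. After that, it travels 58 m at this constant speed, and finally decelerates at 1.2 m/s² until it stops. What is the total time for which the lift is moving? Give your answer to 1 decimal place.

23.4 s

Phase 1 (accelerating): v₀ = 0 m/s, a = 1.9 m/s².
v = v₀ + at → t = (3 − 0) / 1.9 = 1.58 s
v² = v₀² + 2aΔx → Δx = (3² − 0²)/(2·1.9) = 2.37 m

Phase 2 (constant speed): v₀ = 3.00 m/s, a = 0 m/s².
Constant speed: t = d/v = 58/3.00 = 19.3 s

Phase 3 (decelerating): v₀ = 3.00 m/s, a = -1.2 m/s².
v = v₀ + at → t = (0 − 3.00) / -1.2 = 2.50 s
v² = v₀² + 2aΔx → Δx = (0² − 3.00²)/(2·-1.2) = 3.75 m
Total time = 1.58 + 19.3 + 2.50 = 23.4 s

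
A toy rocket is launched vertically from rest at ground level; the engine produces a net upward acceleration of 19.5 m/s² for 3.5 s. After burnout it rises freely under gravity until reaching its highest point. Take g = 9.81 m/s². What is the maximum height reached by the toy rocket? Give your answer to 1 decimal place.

356.9 m

Phase 1 (powered ascent): v₀ = 0 m/s, a = 19.5 m/s².
v = v₀ + at = 0 + (19.5)(3.5) = 68.2 m/s
Δx = v₀t + ½at² = 0·3.5 + 0.5·19.5·3.5² = 119 m

Phase 2 (coasting upward): v₀ = 68.2 m/s, a = -9.81 m/s².
v = v₀ + at → t = (0 − 68.2) / -9.81 = 6.96 s
v² = v₀² + 2aΔx → Δx = (0² − 68.2²)/(2·-9.81) = 237 m
Maximum height = 119 + 237 = 357 m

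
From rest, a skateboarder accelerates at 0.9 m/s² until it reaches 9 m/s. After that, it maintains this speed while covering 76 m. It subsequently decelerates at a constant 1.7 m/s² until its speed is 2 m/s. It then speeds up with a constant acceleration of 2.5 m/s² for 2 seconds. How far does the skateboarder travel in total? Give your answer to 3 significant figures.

Phase 1 (accelerating): v₀ = 0 m/s, a = 0.9 m/s².
v = v₀ + at → t = (9 − 0) / 0.9 = 10.0 s
v² = v₀² + 2aΔx → Δx = (9² − 0²)/(2·0.9) = 45.0 m

Phase 2 (constant speed): v₀ = 9.00 m/s, a = 0 m/s².
Constant speed: t = d/v = 76/9.00 = 8.44 s

Phase 3 (decelerating): v₀ = 9.00 m/s, a = -1.7 m/s².
v = v₀ + at → t = (2 − 9.00) / -1.7 = 4.12 s
v² = v₀² + 2aΔx → Δx = (2² − 9.00²)/(2·-1.7) = 22.6 m

Phase 4 (accelerating): v₀ = 2.00 m/s, a = 2.5 m/s².
v = v₀ + at = 2.00 + (2.5)(2) = 7.00 m/s
Δx = v₀t + ½at² = 2.00·2 + 0.5·2.5·2² = 9.00 m
Total distance = 45.0 + 76.0 + 22.6 + 9.00 = 153 m

153 m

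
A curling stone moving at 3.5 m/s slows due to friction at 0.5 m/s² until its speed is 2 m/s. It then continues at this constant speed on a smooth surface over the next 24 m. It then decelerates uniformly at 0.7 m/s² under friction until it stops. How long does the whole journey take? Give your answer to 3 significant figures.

17.9 s

Phase 1 (decelerating): v₀ = 3.50 m/s, a = -0.5 m/s².
v = v₀ + at → t = (2 − 3.50) / -0.5 = 3.00 s
v² = v₀² + 2aΔx → Δx = (2² − 3.50²)/(2·-0.5) = 8.25 m

Phase 2 (constant speed): v₀ = 2.00 m/s, a = 0 m/s².
Constant speed: t = d/v = 24/2.00 = 12.0 s

Phase 3 (decelerating): v₀ = 2.00 m/s, a = -0.7 m/s².
v = v₀ + at → t = (0 − 2.00) / -0.7 = 2.86 s
v² = v₀² + 2aΔx → Δx = (0² − 2.00²)/(2·-0.7) = 2.86 m
Total time = 3.00 + 12.0 + 2.86 = 17.9 s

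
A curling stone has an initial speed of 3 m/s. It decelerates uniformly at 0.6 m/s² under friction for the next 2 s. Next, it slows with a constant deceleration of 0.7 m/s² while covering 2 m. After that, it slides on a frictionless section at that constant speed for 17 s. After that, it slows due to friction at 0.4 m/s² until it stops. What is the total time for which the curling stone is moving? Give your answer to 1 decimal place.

Phase 1 (decelerating): v₀ = 3.00 m/s, a = -0.6 m/s².
v = v₀ + at = 3.00 + (-0.6)(2) = 1.80 m/s
Δx = v₀t + ½at² = 3.00·2 + 0.5·-0.6·2² = 4.80 m

Phase 2 (decelerating): v₀ = 1.80 m/s, a = -0.7 m/s².
v² = v₀² + 2aΔx = 1.80² + 2·-0.7·2 = 0.440 → v = 0.663 m/s
t = (v − v₀)/a = (0.663 − 1.80)/-0.7 = 1.62 s

Phase 3 (constant speed): v₀ = 0.663 m/s, a = 0 m/s².
v = v₀ + at = 0.663 + (0)(17) = 0.663 m/s
Δx = v₀t + ½at² = 0.663·17 + 0.5·0·17² = 11.3 m

Phase 4 (decelerating): v₀ = 0.663 m/s, a = -0.4 m/s².
v = v₀ + at → t = (0 − 0.663) / -0.4 = 1.66 s
v² = v₀² + 2aΔx → Δx = (0² − 0.663²)/(2·-0.4) = 0.550 m
Total time = 2.00 + 1.62 + 17.0 + 1.66 = 22.3 s

22.3 s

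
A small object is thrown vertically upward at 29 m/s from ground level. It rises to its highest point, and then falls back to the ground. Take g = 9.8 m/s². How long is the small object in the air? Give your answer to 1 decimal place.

5.9 s

Phase 1 (rising): v₀ = 29.0 m/s, a = -9.8 m/s².
v = v₀ + at → t = (0 − 29.0) / -9.8 = 2.96 s
v² = v₀² + 2aΔx → Δx = (0² − 29.0²)/(2·-9.8) = 42.9 m

Phase 2 (falling): v₀ = 0 m/s, a = -9.8 m/s².
Falls 42.9 m from rest: t = √(2·42.9/9.8) = 2.96 s; v = g·t = 29.0 m/s.
Total time = 2.96 + 2.96 = 5.92 s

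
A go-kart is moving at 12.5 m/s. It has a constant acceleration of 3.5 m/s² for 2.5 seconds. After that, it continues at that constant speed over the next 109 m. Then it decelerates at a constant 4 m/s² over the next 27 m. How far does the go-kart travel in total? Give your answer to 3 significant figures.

Phase 1 (accelerating): v₀ = 12.5 m/s, a = 3.5 m/s².
v = v₀ + at = 12.5 + (3.5)(2.5) = 21.2 m/s
Δx = v₀t + ½at² = 12.5·2.5 + 0.5·3.5·2.5² = 42.2 m

Phase 2 (constant speed): v₀ = 21.2 m/s, a = 0 m/s².
Constant speed: t = d/v = 109/21.2 = 5.13 s

Phase 3 (decelerating): v₀ = 21.2 m/s, a = -4 m/s².
v² = v₀² + 2aΔx = 21.2² + 2·-4·27 = 236 → v = 15.3 m/s
t = (v − v₀)/a = (15.3 − 21.2)/-4 = 1.48 s
Total distance = 42.2 + 109 + 27.0 = 178 m

178 m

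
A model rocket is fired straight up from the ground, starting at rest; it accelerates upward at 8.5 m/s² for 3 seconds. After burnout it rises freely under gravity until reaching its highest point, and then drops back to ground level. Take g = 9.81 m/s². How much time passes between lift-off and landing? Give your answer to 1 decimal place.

9.4 s

Phase 1 (powered ascent): v₀ = 0 m/s, a = 8.5 m/s².
v = v₀ + at = 0 + (8.5)(3) = 25.5 m/s
Δx = v₀t + ½at² = 0·3 + 0.5·8.5·3² = 38.2 m

Phase 2 (coasting upward): v₀ = 25.5 m/s, a = -9.81 m/s².
v = v₀ + at → t = (0 − 25.5) / -9.81 = 2.60 s
v² = v₀² + 2aΔx → Δx = (0² − 25.5²)/(2·-9.81) = 33.1 m

Phase 3 (free fall): v₀ = 0 m/s, a = -9.81 m/s².
Falls 71.4 m from rest: t = √(2·71.4/9.81) = 3.82 s; v = g·t = 37.4 m/s.
Total time = 3.00 + 2.60 + 3.82 = 9.41 s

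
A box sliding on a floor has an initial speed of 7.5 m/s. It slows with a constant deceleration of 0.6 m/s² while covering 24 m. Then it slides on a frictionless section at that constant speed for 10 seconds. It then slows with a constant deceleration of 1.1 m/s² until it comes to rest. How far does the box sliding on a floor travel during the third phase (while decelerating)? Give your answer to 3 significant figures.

12.5 m

Phase 1 (decelerating): v₀ = 7.50 m/s, a = -0.6 m/s².
v² = v₀² + 2aΔx = 7.50² + 2·-0.6·24 = 27.5 → v = 5.24 m/s
t = (v − v₀)/a = (5.24 − 7.50)/-0.6 = 3.77 s

Phase 2 (constant speed): v₀ = 5.24 m/s, a = 0 m/s².
v = v₀ + at = 5.24 + (0)(10) = 5.24 m/s
Δx = v₀t + ½at² = 5.24·10 + 0.5·0·10² = 52.4 m

Phase 3 (decelerating): v₀ = 5.24 m/s, a = -1.1 m/s².
v = v₀ + at → t = (0 − 5.24) / -1.1 = 4.76 s
v² = v₀² + 2aΔx → Δx = (0² − 5.24²)/(2·-1.1) = 12.5 m
Distance in phase 3 = 12.5 m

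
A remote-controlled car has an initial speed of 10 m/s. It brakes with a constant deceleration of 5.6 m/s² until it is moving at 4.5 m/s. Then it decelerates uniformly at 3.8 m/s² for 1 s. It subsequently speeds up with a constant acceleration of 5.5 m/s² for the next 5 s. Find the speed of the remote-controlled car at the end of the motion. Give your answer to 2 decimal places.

28.20 m/s

Phase 1 (decelerating): v₀ = 10.0 m/s, a = -5.6 m/s².
v = v₀ + at → t = (4.5 − 10.0) / -5.6 = 0.982 s
v² = v₀² + 2aΔx → Δx = (4.5² − 10.0²)/(2·-5.6) = 7.12 m

Phase 2 (decelerating): v₀ = 4.50 m/s, a = -3.8 m/s².
v = v₀ + at = 4.50 + (-3.8)(1) = 0.700 m/s
Δx = v₀t + ½at² = 4.50·1 + 0.5·-3.8·1² = 2.60 m

Phase 3 (accelerating): v₀ = 0.700 m/s, a = 5.5 m/s².
v = v₀ + at = 0.700 + (5.5)(5) = 28.2 m/s
Δx = v₀t + ½at² = 0.700·5 + 0.5·5.5·5² = 72.2 m
Final speed = 28.2 m/s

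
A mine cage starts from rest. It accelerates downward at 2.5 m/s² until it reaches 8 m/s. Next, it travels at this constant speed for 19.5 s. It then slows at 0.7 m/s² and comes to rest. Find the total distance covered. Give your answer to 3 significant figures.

215 m

Phase 1 (accelerating): v₀ = 0 m/s, a = 2.5 m/s².
v = v₀ + at → t = (8 − 0) / 2.5 = 3.20 s
v² = v₀² + 2aΔx → Δx = (8² − 0²)/(2·2.5) = 12.8 m

Phase 2 (constant speed): v₀ = 8.00 m/s, a = 0 m/s².
v = v₀ + at = 8.00 + (0)(19.5) = 8.00 m/s
Δx = v₀t + ½at² = 8.00·19.5 + 0.5·0·19.5² = 156 m

Phase 3 (decelerating): v₀ = 8.00 m/s, a = -0.7 m/s².
v = v₀ + at → t = (0 − 8.00) / -0.7 = 11.4 s
v² = v₀² + 2aΔx → Δx = (0² − 8.00²)/(2·-0.7) = 45.7 m
Total distance = 12.8 + 156 + 45.7 = 215 m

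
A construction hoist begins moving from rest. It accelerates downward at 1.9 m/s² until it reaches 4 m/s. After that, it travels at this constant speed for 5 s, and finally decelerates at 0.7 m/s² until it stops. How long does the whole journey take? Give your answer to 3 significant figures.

12.8 s

Phase 1 (accelerating): v₀ = 0 m/s, a = 1.9 m/s².
v = v₀ + at → t = (4 − 0) / 1.9 = 2.11 s
v² = v₀² + 2aΔx → Δx = (4² − 0²)/(2·1.9) = 4.21 m

Phase 2 (constant speed): v₀ = 4.00 m/s, a = 0 m/s².
v = v₀ + at = 4.00 + (0)(5) = 4.00 m/s
Δx = v₀t + ½at² = 4.00·5 + 0.5·0·5² = 20.0 m

Phase 3 (decelerating): v₀ = 4.00 m/s, a = -0.7 m/s².
v = v₀ + at → t = (0 − 4.00) / -0.7 = 5.71 s
v² = v₀² + 2aΔx → Δx = (0² − 4.00²)/(2·-0.7) = 11.4 m
Total time = 2.11 + 5.00 + 5.71 = 12.8 s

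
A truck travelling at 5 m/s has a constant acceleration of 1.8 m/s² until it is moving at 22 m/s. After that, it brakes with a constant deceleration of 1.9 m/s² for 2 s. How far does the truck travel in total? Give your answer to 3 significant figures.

Phase 1 (accelerating): v₀ = 5.00 m/s, a = 1.8 m/s².
v = v₀ + at → t = (22 − 5.00) / 1.8 = 9.44 s
v² = v₀² + 2aΔx → Δx = (22² − 5.00²)/(2·1.8) = 128 m

Phase 2 (decelerating): v₀ = 22.0 m/s, a = -1.9 m/s².
v = v₀ + at = 22.0 + (-1.9)(2) = 18.2 m/s
Δx = v₀t + ½at² = 22.0·2 + 0.5·-1.9·2² = 40.2 m
Total distance = 128 + 40.2 = 168 m

168 m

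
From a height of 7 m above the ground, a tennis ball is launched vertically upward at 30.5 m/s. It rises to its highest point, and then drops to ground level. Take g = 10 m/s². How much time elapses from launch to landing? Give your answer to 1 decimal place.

Phase 1 (rising): v₀ = 30.5 m/s, a = -10 m/s².
v = v₀ + at → t = (0 − 30.5) / -10 = 3.05 s
v² = v₀² + 2aΔx → Δx = (0² − 30.5²)/(2·-10) = 46.5 m

Phase 2 (falling): v₀ = 0 m/s, a = -10 m/s².
Falls 53.5 m from rest: t = √(2·53.5/10) = 3.27 s; v = g·t = 32.7 m/s.
Total time = 3.05 + 3.27 = 6.32 s

6.3 s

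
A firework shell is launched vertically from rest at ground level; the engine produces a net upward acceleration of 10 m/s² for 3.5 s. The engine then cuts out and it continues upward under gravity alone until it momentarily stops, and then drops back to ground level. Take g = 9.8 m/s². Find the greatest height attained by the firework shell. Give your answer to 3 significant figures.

124 m

Phase 1 (powered ascent): v₀ = 0 m/s, a = 10 m/s².
v = v₀ + at = 0 + (10)(3.5) = 35.0 m/s
Δx = v₀t + ½at² = 0·3.5 + 0.5·10·3.5² = 61.2 m

Phase 2 (coasting upward): v₀ = 35.0 m/s, a = -9.8 m/s².
v = v₀ + at → t = (0 − 35.0) / -9.8 = 3.57 s
v² = v₀² + 2aΔx → Δx = (0² − 35.0²)/(2·-9.8) = 62.5 m
Maximum height = 61.2 + 62.5 = 124 m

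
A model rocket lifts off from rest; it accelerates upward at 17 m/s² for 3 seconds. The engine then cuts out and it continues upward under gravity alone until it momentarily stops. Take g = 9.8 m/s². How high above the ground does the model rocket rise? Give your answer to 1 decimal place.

Phase 1 (powered ascent): v₀ = 0 m/s, a = 17 m/s².
v = v₀ + at = 0 + (17)(3) = 51.0 m/s
Δx = v₀t + ½at² = 0·3 + 0.5·17·3² = 76.5 m

Phase 2 (coasting upward): v₀ = 51.0 m/s, a = -9.8 m/s².
v = v₀ + at → t = (0 − 51.0) / -9.8 = 5.20 s
v² = v₀² + 2aΔx → Δx = (0² − 51.0²)/(2·-9.8) = 133 m
Maximum height = 76.5 + 133 = 209 m

209.2 m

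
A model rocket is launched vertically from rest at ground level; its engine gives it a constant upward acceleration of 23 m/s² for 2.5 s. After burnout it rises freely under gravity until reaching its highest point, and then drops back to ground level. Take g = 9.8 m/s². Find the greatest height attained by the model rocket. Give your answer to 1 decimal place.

Phase 1 (powered ascent): v₀ = 0 m/s, a = 23 m/s².
v = v₀ + at = 0 + (23)(2.5) = 57.5 m/s
Δx = v₀t + ½at² = 0·2.5 + 0.5·23·2.5² = 71.9 m

Phase 2 (coasting upward): v₀ = 57.5 m/s, a = -9.8 m/s².
v = v₀ + at → t = (0 − 57.5) / -9.8 = 5.87 s
v² = v₀² + 2aΔx → Δx = (0² − 57.5²)/(2·-9.8) = 169 m
Maximum height = 71.9 + 169 = 241 m

240.6 m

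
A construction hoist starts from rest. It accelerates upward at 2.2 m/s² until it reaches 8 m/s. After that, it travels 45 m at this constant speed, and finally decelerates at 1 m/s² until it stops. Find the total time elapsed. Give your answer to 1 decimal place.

17.3 s

Phase 1 (accelerating): v₀ = 0 m/s, a = 2.2 m/s².
v = v₀ + at → t = (8 − 0) / 2.2 = 3.64 s
v² = v₀² + 2aΔx → Δx = (8² − 0²)/(2·2.2) = 14.5 m

Phase 2 (constant speed): v₀ = 8.00 m/s, a = 0 m/s².
Constant speed: t = d/v = 45/8.00 = 5.62 s

Phase 3 (decelerating): v₀ = 8.00 m/s, a = -1 m/s².
v = v₀ + at → t = (0 − 8.00) / -1 = 8.00 s
v² = v₀² + 2aΔx → Δx = (0² − 8.00²)/(2·-1) = 32.0 m
Total time = 3.64 + 5.62 + 8.00 = 17.3 s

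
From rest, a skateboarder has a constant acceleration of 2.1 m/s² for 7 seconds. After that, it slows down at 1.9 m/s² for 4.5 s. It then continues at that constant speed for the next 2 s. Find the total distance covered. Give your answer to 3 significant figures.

Phase 1 (accelerating): v₀ = 0 m/s, a = 2.1 m/s².
v = v₀ + at = 0 + (2.1)(7) = 14.7 m/s
Δx = v₀t + ½at² = 0·7 + 0.5·2.1·7² = 51.5 m

Phase 2 (decelerating): v₀ = 14.7 m/s, a = -1.9 m/s².
v = v₀ + at = 14.7 + (-1.9)(4.5) = 6.15 m/s
Δx = v₀t + ½at² = 14.7·4.5 + 0.5·-1.9·4.5² = 46.9 m

Phase 3 (constant speed): v₀ = 6.15 m/s, a = 0 m/s².
v = v₀ + at = 6.15 + (0)(2) = 6.15 m/s
Δx = v₀t + ½at² = 6.15·2 + 0.5·0·2² = 12.3 m
Total distance = 51.5 + 46.9 + 12.3 = 111 m

111 m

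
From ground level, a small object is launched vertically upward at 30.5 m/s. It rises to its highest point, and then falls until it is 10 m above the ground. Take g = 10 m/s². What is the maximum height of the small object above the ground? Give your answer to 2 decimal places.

46.51 m

Phase 1 (rising): v₀ = 30.5 m/s, a = -10 m/s².
v = v₀ + at → t = (0 − 30.5) / -10 = 3.05 s
v² = v₀² + 2aΔx → Δx = (0² − 30.5²)/(2·-10) = 46.5 m
Maximum height = 46.5 m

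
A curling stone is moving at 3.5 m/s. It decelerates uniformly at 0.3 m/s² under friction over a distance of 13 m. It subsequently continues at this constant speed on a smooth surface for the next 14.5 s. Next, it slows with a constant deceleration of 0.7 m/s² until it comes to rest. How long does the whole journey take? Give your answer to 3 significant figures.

22.1 s

Phase 1 (decelerating): v₀ = 3.50 m/s, a = -0.3 m/s².
v² = v₀² + 2aΔx = 3.50² + 2·-0.3·13 = 4.45 → v = 2.11 m/s
t = (v − v₀)/a = (2.11 − 3.50)/-0.3 = 4.63 s

Phase 2 (constant speed): v₀ = 2.11 m/s, a = 0 m/s².
v = v₀ + at = 2.11 + (0)(14.5) = 2.11 m/s
Δx = v₀t + ½at² = 2.11·14.5 + 0.5·0·14.5² = 30.6 m

Phase 3 (decelerating): v₀ = 2.11 m/s, a = -0.7 m/s².
v = v₀ + at → t = (0 − 2.11) / -0.7 = 3.01 s
v² = v₀² + 2aΔx → Δx = (0² − 2.11²)/(2·-0.7) = 3.18 m
Total time = 4.63 + 14.5 + 3.01 = 22.1 s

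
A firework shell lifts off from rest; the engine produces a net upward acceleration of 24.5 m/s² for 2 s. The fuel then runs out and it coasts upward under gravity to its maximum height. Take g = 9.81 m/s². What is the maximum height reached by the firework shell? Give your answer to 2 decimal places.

Phase 1 (powered ascent): v₀ = 0 m/s, a = 24.5 m/s².
v = v₀ + at = 0 + (24.5)(2) = 49.0 m/s
Δx = v₀t + ½at² = 0·2 + 0.5·24.5·2² = 49.0 m

Phase 2 (coasting upward): v₀ = 49.0 m/s, a = -9.81 m/s².
v = v₀ + at → t = (0 − 49.0) / -9.81 = 4.99 s
v² = v₀² + 2aΔx → Δx = (0² − 49.0²)/(2·-9.81) = 122 m
Maximum height = 49.0 + 122 = 171 m

171.38 m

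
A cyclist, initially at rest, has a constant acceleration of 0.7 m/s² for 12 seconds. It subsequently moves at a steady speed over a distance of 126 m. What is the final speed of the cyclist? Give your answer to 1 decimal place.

8.4 m/s

Phase 1 (accelerating): v₀ = 0 m/s, a = 0.7 m/s².
v = v₀ + at = 0 + (0.7)(12) = 8.40 m/s
Δx = v₀t + ½at² = 0·12 + 0.5·0.7·12² = 50.4 m

Phase 2 (constant speed): v₀ = 8.40 m/s, a = 0 m/s².
Constant speed: t = d/v = 126/8.40 = 15.0 s
Final speed = 8.40 m/s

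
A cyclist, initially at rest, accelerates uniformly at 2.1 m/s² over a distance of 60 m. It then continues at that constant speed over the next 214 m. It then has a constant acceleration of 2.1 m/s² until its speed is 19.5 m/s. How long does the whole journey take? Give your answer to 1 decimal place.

Phase 1 (accelerating): v₀ = 0 m/s, a = 2.1 m/s².
v² = v₀² + 2aΔx = 0² + 2·2.1·60 = 252 → v = 15.9 m/s
t = (v − v₀)/a = (15.9 − 0)/2.1 = 7.56 s

Phase 2 (constant speed): v₀ = 15.9 m/s, a = 0 m/s².
Constant speed: t = d/v = 214/15.9 = 13.5 s

Phase 3 (accelerating): v₀ = 15.9 m/s, a = 2.1 m/s².
v = v₀ + at → t = (19.5 − 15.9) / 2.1 = 1.73 s
v² = v₀² + 2aΔx → Δx = (19.5² − 15.9²)/(2·2.1) = 30.5 m
Total time = 7.56 + 13.5 + 1.73 = 22.8 s

22.8 s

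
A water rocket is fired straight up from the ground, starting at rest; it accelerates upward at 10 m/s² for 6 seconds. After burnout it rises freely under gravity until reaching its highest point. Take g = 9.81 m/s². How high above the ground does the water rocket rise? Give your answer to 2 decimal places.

Phase 1 (powered ascent): v₀ = 0 m/s, a = 10 m/s².
v = v₀ + at = 0 + (10)(6) = 60.0 m/s
Δx = v₀t + ½at² = 0·6 + 0.5·10·6² = 180 m

Phase 2 (coasting upward): v₀ = 60.0 m/s, a = -9.81 m/s².
v = v₀ + at → t = (0 − 60.0) / -9.81 = 6.12 s
v² = v₀² + 2aΔx → Δx = (0² − 60.0²)/(2·-9.81) = 183 m
Maximum height = 180 + 183 = 363 m

363.49 m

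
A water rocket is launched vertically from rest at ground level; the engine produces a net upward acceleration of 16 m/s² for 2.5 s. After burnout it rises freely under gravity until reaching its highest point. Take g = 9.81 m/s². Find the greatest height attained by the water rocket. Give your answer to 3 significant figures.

Phase 1 (powered ascent): v₀ = 0 m/s, a = 16 m/s².
v = v₀ + at = 0 + (16)(2.5) = 40.0 m/s
Δx = v₀t + ½at² = 0·2.5 + 0.5·16·2.5² = 50.0 m

Phase 2 (coasting upward): v₀ = 40.0 m/s, a = -9.81 m/s².
v = v₀ + at → t = (0 − 40.0) / -9.81 = 4.08 s
v² = v₀² + 2aΔx → Δx = (0² − 40.0²)/(2·-9.81) = 81.5 m
Maximum height = 50.0 + 81.5 = 132 m

132 m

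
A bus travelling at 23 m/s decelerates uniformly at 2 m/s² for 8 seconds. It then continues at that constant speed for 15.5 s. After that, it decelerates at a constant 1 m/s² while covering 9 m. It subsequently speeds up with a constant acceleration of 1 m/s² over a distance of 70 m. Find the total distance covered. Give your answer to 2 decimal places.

Phase 1 (decelerating): v₀ = 23.0 m/s, a = -2 m/s².
v = v₀ + at = 23.0 + (-2)(8) = 7.00 m/s
Δx = v₀t + ½at² = 23.0·8 + 0.5·-2·8² = 120 m

Phase 2 (constant speed): v₀ = 7.00 m/s, a = 0 m/s².
v = v₀ + at = 7.00 + (0)(15.5) = 7.00 m/s
Δx = v₀t + ½at² = 7.00·15.5 + 0.5·0·15.5² = 108 m

Phase 3 (decelerating): v₀ = 7.00 m/s, a = -1 m/s².
v² = v₀² + 2aΔx = 7.00² + 2·-1·9 = 31.0 → v = 5.57 m/s
t = (v − v₀)/a = (5.57 − 7.00)/-1 = 1.43 s

Phase 4 (accelerating): v₀ = 5.57 m/s, a = 1 m/s².
v² = v₀² + 2aΔx = 5.57² + 2·1·70 = 171 → v = 13.1 m/s
t = (v − v₀)/a = (13.1 − 5.57)/1 = 7.51 s
Total distance = 120 + 108 + 9.00 + 70.0 = 308 m

307.50 m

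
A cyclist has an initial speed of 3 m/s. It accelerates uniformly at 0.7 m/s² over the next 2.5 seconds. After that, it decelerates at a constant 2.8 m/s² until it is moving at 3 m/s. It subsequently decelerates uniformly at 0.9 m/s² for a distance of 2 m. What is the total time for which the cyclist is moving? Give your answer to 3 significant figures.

3.88 s

Phase 1 (accelerating): v₀ = 3.00 m/s, a = 0.7 m/s².
v = v₀ + at = 3.00 + (0.7)(2.5) = 4.75 m/s
Δx = v₀t + ½at² = 3.00·2.5 + 0.5·0.7·2.5² = 9.69 m

Phase 2 (decelerating): v₀ = 4.75 m/s, a = -2.8 m/s².
v = v₀ + at → t = (3 − 4.75) / -2.8 = 0.625 s
v² = v₀² + 2aΔx → Δx = (3² − 4.75²)/(2·-2.8) = 2.42 m

Phase 3 (decelerating): v₀ = 3.00 m/s, a = -0.9 m/s².
v² = v₀² + 2aΔx = 3.00² + 2·-0.9·2 = 5.40 → v = 2.32 m/s
t = (v − v₀)/a = (2.32 − 3.00)/-0.9 = 0.751 s
Total time = 2.50 + 0.625 + 0.751 = 3.88 s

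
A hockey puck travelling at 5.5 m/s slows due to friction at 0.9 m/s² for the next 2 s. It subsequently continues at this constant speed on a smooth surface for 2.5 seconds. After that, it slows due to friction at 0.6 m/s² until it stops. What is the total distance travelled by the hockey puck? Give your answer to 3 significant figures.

29.9 m

Phase 1 (decelerating): v₀ = 5.50 m/s, a = -0.9 m/s².
v = v₀ + at = 5.50 + (-0.9)(2) = 3.70 m/s
Δx = v₀t + ½at² = 5.50·2 + 0.5·-0.9·2² = 9.20 m

Phase 2 (constant speed): v₀ = 3.70 m/s, a = 0 m/s².
v = v₀ + at = 3.70 + (0)(2.5) = 3.70 m/s
Δx = v₀t + ½at² = 3.70·2.5 + 0.5·0·2.5² = 9.25 m

Phase 3 (decelerating): v₀ = 3.70 m/s, a = -0.6 m/s².
v = v₀ + at → t = (0 − 3.70) / -0.6 = 6.17 s
v² = v₀² + 2aΔx → Δx = (0² − 3.70²)/(2·-0.6) = 11.4 m
Total distance = 9.20 + 9.25 + 11.4 = 29.9 m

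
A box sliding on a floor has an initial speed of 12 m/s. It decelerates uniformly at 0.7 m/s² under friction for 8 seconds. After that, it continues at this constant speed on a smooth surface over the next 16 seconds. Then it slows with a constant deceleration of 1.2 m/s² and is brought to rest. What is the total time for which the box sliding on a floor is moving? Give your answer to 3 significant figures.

29.3 s

Phase 1 (decelerating): v₀ = 12.0 m/s, a = -0.7 m/s².
v = v₀ + at = 12.0 + (-0.7)(8) = 6.40 m/s
Δx = v₀t + ½at² = 12.0·8 + 0.5·-0.7·8² = 73.6 m

Phase 2 (constant speed): v₀ = 6.40 m/s, a = 0 m/s².
v = v₀ + at = 6.40 + (0)(16) = 6.40 m/s
Δx = v₀t + ½at² = 6.40·16 + 0.5·0·16² = 102 m

Phase 3 (decelerating): v₀ = 6.40 m/s, a = -1.2 m/s².
v = v₀ + at → t = (0 − 6.40) / -1.2 = 5.33 s
v² = v₀² + 2aΔx → Δx = (0² − 6.40²)/(2·-1.2) = 17.1 m
Total time = 8.00 + 16.0 + 5.33 = 29.3 s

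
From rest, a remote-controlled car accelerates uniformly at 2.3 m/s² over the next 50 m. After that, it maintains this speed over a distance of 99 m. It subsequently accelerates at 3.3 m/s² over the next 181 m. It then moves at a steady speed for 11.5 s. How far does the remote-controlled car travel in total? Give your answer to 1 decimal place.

764.1 m

Phase 1 (accelerating): v₀ = 0 m/s, a = 2.3 m/s².
v² = v₀² + 2aΔx = 0² + 2·2.3·50 = 230 → v = 15.2 m/s
t = (v − v₀)/a = (15.2 − 0)/2.3 = 6.59 s

Phase 2 (constant speed): v₀ = 15.2 m/s, a = 0 m/s².
Constant speed: t = d/v = 99/15.2 = 6.53 s

Phase 3 (accelerating): v₀ = 15.2 m/s, a = 3.3 m/s².
v² = v₀² + 2aΔx = 15.2² + 2·3.3·181 = 1420 → v = 37.7 m/s
t = (v − v₀)/a = (37.7 − 15.2)/3.3 = 6.84 s

Phase 4 (constant speed): v₀ = 37.7 m/s, a = 0 m/s².
v = v₀ + at = 37.7 + (0)(11.5) = 37.7 m/s
Δx = v₀t + ½at² = 37.7·11.5 + 0.5·0·11.5² = 434 m
Total distance = 50.0 + 99.0 + 181 + 434 = 764 m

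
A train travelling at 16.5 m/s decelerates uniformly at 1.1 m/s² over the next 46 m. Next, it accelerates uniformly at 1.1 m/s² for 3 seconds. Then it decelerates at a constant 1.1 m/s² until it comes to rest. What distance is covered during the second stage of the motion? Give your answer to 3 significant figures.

Phase 1 (decelerating): v₀ = 16.5 m/s, a = -1.1 m/s².
v² = v₀² + 2aΔx = 16.5² + 2·-1.1·46 = 171 → v = 13.1 m/s
t = (v − v₀)/a = (13.1 − 16.5)/-1.1 = 3.11 s

Phase 2 (accelerating): v₀ = 13.1 m/s, a = 1.1 m/s².
v = v₀ + at = 13.1 + (1.1)(3) = 16.4 m/s
Δx = v₀t + ½at² = 13.1·3 + 0.5·1.1·3² = 44.2 m
Distance in phase 2 = 44.2 m

44.2 m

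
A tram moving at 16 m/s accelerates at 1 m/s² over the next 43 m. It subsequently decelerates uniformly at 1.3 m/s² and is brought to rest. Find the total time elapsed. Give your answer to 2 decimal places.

Phase 1 (accelerating): v₀ = 16.0 m/s, a = 1 m/s².
v² = v₀² + 2aΔx = 16.0² + 2·1·43 = 342 → v = 18.5 m/s
t = (v − v₀)/a = (18.5 − 16.0)/1 = 2.49 s

Phase 2 (decelerating): v₀ = 18.5 m/s, a = -1.3 m/s².
v = v₀ + at → t = (0 − 18.5) / -1.3 = 14.2 s
v² = v₀² + 2aΔx → Δx = (0² − 18.5²)/(2·-1.3) = 132 m
Total time = 2.49 + 14.2 = 16.7 s

16.72 s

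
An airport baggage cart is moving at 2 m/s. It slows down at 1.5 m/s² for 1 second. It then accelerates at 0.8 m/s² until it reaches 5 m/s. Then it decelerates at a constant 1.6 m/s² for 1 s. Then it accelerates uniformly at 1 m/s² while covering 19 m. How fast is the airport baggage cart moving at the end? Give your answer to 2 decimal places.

7.04 m/s

Phase 1 (decelerating): v₀ = 2.00 m/s, a = -1.5 m/s².
v = v₀ + at = 2.00 + (-1.5)(1) = 0.500 m/s
Δx = v₀t + ½at² = 2.00·1 + 0.5·-1.5·1² = 1.25 m

Phase 2 (accelerating): v₀ = 0.500 m/s, a = 0.8 m/s².
v = v₀ + at → t = (5 − 0.500) / 0.8 = 5.62 s
v² = v₀² + 2aΔx → Δx = (5² − 0.500²)/(2·0.8) = 15.5 m

Phase 3 (decelerating): v₀ = 5.00 m/s, a = -1.6 m/s².
v = v₀ + at = 5.00 + (-1.6)(1) = 3.40 m/s
Δx = v₀t + ½at² = 5.00·1 + 0.5·-1.6·1² = 4.20 m

Phase 4 (accelerating): v₀ = 3.40 m/s, a = 1 m/s².
v² = v₀² + 2aΔx = 3.40² + 2·1·19 = 49.6 → v = 7.04 m/s
t = (v − v₀)/a = (7.04 − 3.40)/1 = 3.64 s
Final speed = 7.04 m/s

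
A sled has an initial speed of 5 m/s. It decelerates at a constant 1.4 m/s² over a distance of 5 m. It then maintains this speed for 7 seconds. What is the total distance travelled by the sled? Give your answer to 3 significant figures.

Phase 1 (decelerating): v₀ = 5.00 m/s, a = -1.4 m/s².
v² = v₀² + 2aΔx = 5.00² + 2·-1.4·5 = 11.0 → v = 3.32 m/s
t = (v − v₀)/a = (3.32 − 5.00)/-1.4 = 1.20 s

Phase 2 (constant speed): v₀ = 3.32 m/s, a = 0 m/s².
v = v₀ + at = 3.32 + (0)(7) = 3.32 m/s
Δx = v₀t + ½at² = 3.32·7 + 0.5·0·7² = 23.2 m
Total distance = 5.00 + 23.2 = 28.2 m

28.2 m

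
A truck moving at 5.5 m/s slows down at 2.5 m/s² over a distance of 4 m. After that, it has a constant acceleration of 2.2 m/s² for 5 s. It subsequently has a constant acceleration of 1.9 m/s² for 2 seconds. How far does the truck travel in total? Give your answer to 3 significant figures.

Phase 1 (decelerating): v₀ = 5.50 m/s, a = -2.5 m/s².
v² = v₀² + 2aΔx = 5.50² + 2·-2.5·4 = 10.2 → v = 3.20 m/s
t = (v − v₀)/a = (3.20 − 5.50)/-2.5 = 0.919 s

Phase 2 (accelerating): v₀ = 3.20 m/s, a = 2.2 m/s².
v = v₀ + at = 3.20 + (2.2)(5) = 14.2 m/s
Δx = v₀t + ½at² = 3.20·5 + 0.5·2.2·5² = 43.5 m

Phase 3 (accelerating): v₀ = 14.2 m/s, a = 1.9 m/s².
v = v₀ + at = 14.2 + (1.9)(2) = 18.0 m/s
Δx = v₀t + ½at² = 14.2·2 + 0.5·1.9·2² = 32.2 m
Total distance = 4.00 + 43.5 + 32.2 = 79.7 m

79.7 m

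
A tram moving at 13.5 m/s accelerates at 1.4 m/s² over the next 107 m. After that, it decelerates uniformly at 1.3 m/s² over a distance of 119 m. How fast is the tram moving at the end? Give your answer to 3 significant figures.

13.1 m/s

Phase 1 (accelerating): v₀ = 13.5 m/s, a = 1.4 m/s².
v² = v₀² + 2aΔx = 13.5² + 2·1.4·107 = 482 → v = 22.0 m/s
t = (v − v₀)/a = (22.0 − 13.5)/1.4 = 6.04 s

Phase 2 (decelerating): v₀ = 22.0 m/s, a = -1.3 m/s².
v² = v₀² + 2aΔx = 22.0² + 2·-1.3·119 = 172 → v = 13.1 m/s
t = (v − v₀)/a = (13.1 − 22.0)/-1.3 = 6.78 s
Final speed = 13.1 m/s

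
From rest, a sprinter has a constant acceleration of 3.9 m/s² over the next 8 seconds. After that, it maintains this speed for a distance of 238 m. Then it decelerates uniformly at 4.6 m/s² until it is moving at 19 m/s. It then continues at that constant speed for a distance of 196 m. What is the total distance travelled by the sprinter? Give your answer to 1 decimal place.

625.4 m

Phase 1 (accelerating): v₀ = 0 m/s, a = 3.9 m/s².
v = v₀ + at = 0 + (3.9)(8) = 31.2 m/s
Δx = v₀t + ½at² = 0·8 + 0.5·3.9·8² = 125 m

Phase 2 (constant speed): v₀ = 31.2 m/s, a = 0 m/s².
Constant speed: t = d/v = 238/31.2 = 7.63 s

Phase 3 (decelerating): v₀ = 31.2 m/s, a = -4.6 m/s².
v = v₀ + at → t = (19 − 31.2) / -4.6 = 2.65 s
v² = v₀² + 2aΔx → Δx = (19² − 31.2²)/(2·-4.6) = 66.6 m

Phase 4 (constant speed): v₀ = 19.0 m/s, a = 0 m/s².
Constant speed: t = d/v = 196/19.0 = 10.3 s
Total distance = 125 + 238 + 66.6 + 196 = 625 m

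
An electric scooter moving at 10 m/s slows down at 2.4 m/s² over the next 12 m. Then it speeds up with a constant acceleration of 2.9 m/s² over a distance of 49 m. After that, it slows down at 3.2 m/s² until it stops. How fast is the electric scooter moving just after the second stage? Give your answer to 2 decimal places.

18.07 m/s

Phase 1 (decelerating): v₀ = 10.0 m/s, a = -2.4 m/s².
v² = v₀² + 2aΔx = 10.0² + 2·-2.4·12 = 42.4 → v = 6.51 m/s
t = (v − v₀)/a = (6.51 − 10.0)/-2.4 = 1.45 s

Phase 2 (accelerating): v₀ = 6.51 m/s, a = 2.9 m/s².
v² = v₀² + 2aΔx = 6.51² + 2·2.9·49 = 327 → v = 18.1 m/s
t = (v − v₀)/a = (18.1 − 6.51)/2.9 = 3.99 s
Speed at end of phase 2 = 18.1 m/s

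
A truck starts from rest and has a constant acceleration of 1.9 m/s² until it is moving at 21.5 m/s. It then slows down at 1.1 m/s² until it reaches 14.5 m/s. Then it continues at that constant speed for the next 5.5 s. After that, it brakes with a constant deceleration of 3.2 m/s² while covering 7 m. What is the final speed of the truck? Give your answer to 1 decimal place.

Phase 1 (accelerating): v₀ = 0 m/s, a = 1.9 m/s².
v = v₀ + at → t = (21.5 − 0) / 1.9 = 11.3 s
v² = v₀² + 2aΔx → Δx = (21.5² − 0²)/(2·1.9) = 122 m

Phase 2 (decelerating): v₀ = 21.5 m/s, a = -1.1 m/s².
v = v₀ + at → t = (14.5 − 21.5) / -1.1 = 6.36 s
v² = v₀² + 2aΔx → Δx = (14.5² − 21.5²)/(2·-1.1) = 115 m

Phase 3 (constant speed): v₀ = 14.5 m/s, a = 0 m/s².
v = v₀ + at = 14.5 + (0)(5.5) = 14.5 m/s
Δx = v₀t + ½at² = 14.5·5.5 + 0.5·0·5.5² = 79.8 m

Phase 4 (decelerating): v₀ = 14.5 m/s, a = -3.2 m/s².
v² = v₀² + 2aΔx = 14.5² + 2·-3.2·7 = 165 → v = 12.9 m/s
t = (v − v₀)/a = (12.9 − 14.5)/-3.2 = 0.512 s
Final speed = 12.9 m/s

12.9 m/s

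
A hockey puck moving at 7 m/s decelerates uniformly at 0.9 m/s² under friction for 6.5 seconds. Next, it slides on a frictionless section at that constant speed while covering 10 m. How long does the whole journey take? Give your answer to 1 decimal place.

Phase 1 (decelerating): v₀ = 7.00 m/s, a = -0.9 m/s².
v = v₀ + at = 7.00 + (-0.9)(6.5) = 1.15 m/s
Δx = v₀t + ½at² = 7.00·6.5 + 0.5·-0.9·6.5² = 26.5 m

Phase 2 (constant speed): v₀ = 1.15 m/s, a = 0 m/s².
Constant speed: t = d/v = 10/1.15 = 8.70 s
Total time = 6.50 + 8.70 = 15.2 s

15.2 s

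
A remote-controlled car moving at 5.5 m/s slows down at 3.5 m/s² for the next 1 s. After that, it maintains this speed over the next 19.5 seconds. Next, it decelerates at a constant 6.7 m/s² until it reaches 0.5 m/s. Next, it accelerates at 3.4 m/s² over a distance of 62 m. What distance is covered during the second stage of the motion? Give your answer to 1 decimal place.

39.0 m

Phase 1 (decelerating): v₀ = 5.50 m/s, a = -3.5 m/s².
v = v₀ + at = 5.50 + (-3.5)(1) = 2.00 m/s
Δx = v₀t + ½at² = 5.50·1 + 0.5·-3.5·1² = 3.75 m

Phase 2 (constant speed): v₀ = 2.00 m/s, a = 0 m/s².
v = v₀ + at = 2.00 + (0)(19.5) = 2.00 m/s
Δx = v₀t + ½at² = 2.00·19.5 + 0.5·0·19.5² = 39.0 m
Distance in phase 2 = 39.0 m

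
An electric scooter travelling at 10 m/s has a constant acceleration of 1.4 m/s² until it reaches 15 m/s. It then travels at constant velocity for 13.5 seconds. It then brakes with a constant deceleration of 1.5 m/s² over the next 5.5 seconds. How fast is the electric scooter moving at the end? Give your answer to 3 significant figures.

6.75 m/s

Phase 1 (accelerating): v₀ = 10.0 m/s, a = 1.4 m/s².
v = v₀ + at → t = (15 − 10.0) / 1.4 = 3.57 s
v² = v₀² + 2aΔx → Δx = (15² − 10.0²)/(2·1.4) = 44.6 m

Phase 2 (constant speed): v₀ = 15.0 m/s, a = 0 m/s².
v = v₀ + at = 15.0 + (0)(13.5) = 15.0 m/s
Δx = v₀t + ½at² = 15.0·13.5 + 0.5·0·13.5² = 202 m

Phase 3 (decelerating): v₀ = 15.0 m/s, a = -1.5 m/s².
v = v₀ + at = 15.0 + (-1.5)(5.5) = 6.75 m/s
Δx = v₀t + ½at² = 15.0·5.5 + 0.5·-1.5·5.5² = 59.8 m
Final speed = 6.75 m/s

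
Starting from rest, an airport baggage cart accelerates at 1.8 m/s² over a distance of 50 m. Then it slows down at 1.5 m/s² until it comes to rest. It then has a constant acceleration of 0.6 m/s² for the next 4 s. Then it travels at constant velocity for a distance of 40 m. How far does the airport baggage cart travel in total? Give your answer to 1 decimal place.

154.8 m

Phase 1 (accelerating): v₀ = 0 m/s, a = 1.8 m/s².
v² = v₀² + 2aΔx = 0² + 2·1.8·50 = 180 → v = 13.4 m/s
t = (v − v₀)/a = (13.4 − 0)/1.8 = 7.45 s

Phase 2 (decelerating): v₀ = 13.4 m/s, a = -1.5 m/s².
v = v₀ + at → t = (0 − 13.4) / -1.5 = 8.94 s
v² = v₀² + 2aΔx → Δx = (0² − 13.4²)/(2·-1.5) = 60.0 m

Phase 3 (accelerating): v₀ = 0 m/s, a = 0.6 m/s².
v = v₀ + at = 0 + (0.6)(4) = 2.40 m/s
Δx = v₀t + ½at² = 0·4 + 0.5·0.6·4² = 4.80 m

Phase 4 (constant speed): v₀ = 2.40 m/s, a = 0 m/s².
Constant speed: t = d/v = 40/2.40 = 16.7 s
Total distance = 50.0 + 60.0 + 4.80 + 40.0 = 155 m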